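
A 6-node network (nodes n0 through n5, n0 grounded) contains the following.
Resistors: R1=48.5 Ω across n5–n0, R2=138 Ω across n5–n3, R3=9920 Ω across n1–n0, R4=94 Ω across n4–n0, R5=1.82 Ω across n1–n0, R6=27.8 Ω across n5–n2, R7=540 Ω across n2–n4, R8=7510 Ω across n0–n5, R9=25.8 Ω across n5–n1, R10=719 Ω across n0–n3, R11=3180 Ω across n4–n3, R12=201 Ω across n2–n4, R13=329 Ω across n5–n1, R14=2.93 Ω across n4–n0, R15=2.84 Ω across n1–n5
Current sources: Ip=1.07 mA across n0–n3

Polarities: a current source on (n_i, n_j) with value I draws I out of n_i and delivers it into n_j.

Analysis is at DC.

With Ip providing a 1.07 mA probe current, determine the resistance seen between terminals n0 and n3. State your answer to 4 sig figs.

MNA unknowns: 5 node voltages V₁..V_5
R1: Y=0.02062 on G[5,0]
R2: Y=0.007246 on G[5,3]
R3: Y=0.0001008 on G[1,0]
R4: Y=0.01064 on G[4,0]
R5: Y=0.5495 on G[1,0]
R6: Y=0.03597 on G[5,2]
R7: Y=0.001852 on G[2,4]
R8: Y=0.0001332 on G[0,5]
R9: Y=0.03876 on G[5,1]
R10: Y=0.001391 on G[0,3]
R11: Y=0.0003145 on G[4,3]
R12: Y=0.004975 on G[2,4]
R13: Y=0.003040 on G[5,1]
R14: Y=0.3413 on G[4,0]
R15: Y=0.3521 on G[1,5]
Ip: z[0]−=0.00107, z[3]+=0.00107
solve → V1=0.001407, V2=0.002858, V3=0.1223, V4=0.0001614, V5=0.003370

R_eq = 114.3 Ω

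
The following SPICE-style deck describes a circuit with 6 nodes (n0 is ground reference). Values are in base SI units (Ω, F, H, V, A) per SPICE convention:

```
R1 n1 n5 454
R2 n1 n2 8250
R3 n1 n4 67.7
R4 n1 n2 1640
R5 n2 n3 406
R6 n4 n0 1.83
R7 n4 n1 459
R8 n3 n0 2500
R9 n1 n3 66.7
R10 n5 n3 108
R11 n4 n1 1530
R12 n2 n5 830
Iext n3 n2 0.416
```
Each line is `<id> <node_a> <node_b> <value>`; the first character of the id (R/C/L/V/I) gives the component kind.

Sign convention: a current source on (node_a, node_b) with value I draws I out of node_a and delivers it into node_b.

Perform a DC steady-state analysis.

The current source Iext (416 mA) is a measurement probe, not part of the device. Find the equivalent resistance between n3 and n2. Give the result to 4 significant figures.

Apply KCL at each of the 5 non-ground nodes and solve the resulting linear system.
Node n1: branches {R1, R2, R3, R4, R7, R9, R11} → V_1 = 0.1181
Node n2: branches {R2, R4, R5, R12, Iext} → V_2 = 93.20
Node n3: branches {R5, R8, R9, R10, Iext} → V_3 = -5.033
Node n4: branches {R3, R6, R7, R11} → V_4 = 0.003684
Node n5: branches {R1, R10, R12} → V_5 = 5.206

R_eq = 236.1 Ω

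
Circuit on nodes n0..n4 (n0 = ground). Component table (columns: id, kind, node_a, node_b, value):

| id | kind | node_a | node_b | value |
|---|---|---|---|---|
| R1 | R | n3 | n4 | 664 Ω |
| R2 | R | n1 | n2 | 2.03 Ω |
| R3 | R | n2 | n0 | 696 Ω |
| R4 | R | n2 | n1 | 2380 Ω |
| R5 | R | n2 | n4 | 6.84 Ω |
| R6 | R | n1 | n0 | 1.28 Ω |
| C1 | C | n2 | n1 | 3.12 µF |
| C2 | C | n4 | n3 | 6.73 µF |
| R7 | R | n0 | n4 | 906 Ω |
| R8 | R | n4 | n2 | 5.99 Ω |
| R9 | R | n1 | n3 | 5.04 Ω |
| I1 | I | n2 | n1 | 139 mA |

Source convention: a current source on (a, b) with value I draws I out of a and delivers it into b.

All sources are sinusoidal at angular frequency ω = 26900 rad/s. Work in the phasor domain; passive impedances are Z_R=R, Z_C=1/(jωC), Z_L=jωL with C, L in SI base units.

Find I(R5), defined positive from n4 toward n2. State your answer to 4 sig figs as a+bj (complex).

MNA unknowns: 4 node voltages V₁..V_4
R1: Y=0.001506+0.000j on G[3,4]
R2: Y=0.4926+0.000j on G[1,2]
R3: Y=0.001437+0.000j on G[2,0]
R4: Y=0.0004202+0.000j on G[2,1]
R5: Y=0.1462+0.000j on G[2,4]
R6: Y=0.7812+0.000j on G[1,0]
C1: Y=0.000+0.08393j on G[2,1]
C2: Y=0.000+0.1810j on G[4,3]
R7: Y=0.001104+0.000j on G[0,4]
R8: Y=0.1669+0.000j on G[4,2]
R9: Y=0.1984+0.000j on G[1,3]
I1: z[2]−=0.139, z[1]+=0.139
solve → V1=0.0006364-0.0002133j, V2=-0.2264+0.05449j, V3=-0.1101-0.04094j, V4=-0.1557+0.08002j

0.01034+0.003732j A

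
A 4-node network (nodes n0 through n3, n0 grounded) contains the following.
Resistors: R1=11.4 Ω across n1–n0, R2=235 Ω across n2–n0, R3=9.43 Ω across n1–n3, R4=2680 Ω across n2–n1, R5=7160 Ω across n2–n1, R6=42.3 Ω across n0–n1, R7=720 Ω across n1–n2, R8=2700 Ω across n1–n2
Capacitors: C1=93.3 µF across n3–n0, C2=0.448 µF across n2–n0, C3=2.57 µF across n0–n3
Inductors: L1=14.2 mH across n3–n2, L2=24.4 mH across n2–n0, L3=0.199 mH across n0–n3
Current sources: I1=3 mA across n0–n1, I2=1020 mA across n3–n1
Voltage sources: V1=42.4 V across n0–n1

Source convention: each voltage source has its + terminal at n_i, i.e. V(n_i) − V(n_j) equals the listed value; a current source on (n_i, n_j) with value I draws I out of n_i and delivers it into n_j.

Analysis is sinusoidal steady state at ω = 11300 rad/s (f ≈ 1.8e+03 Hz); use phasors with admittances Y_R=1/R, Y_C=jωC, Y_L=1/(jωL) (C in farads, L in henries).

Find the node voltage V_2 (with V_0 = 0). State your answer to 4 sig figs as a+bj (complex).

Apply KCL at each of the 3 non-ground nodes and solve the resulting linear system.
Node n1: branches {R1, R3, R4, I1, R5, R6, R7, R8, I2, V1} → V_1 = -42.40+0.000j
Node n2: branches {R2, L1, C2, L2, R4, R5, R7, R8} → V_2 = -4.933-2.308j
Node n3: branches {C1, R3, L1, C3, L3, I2} → V_3 = -1.379+8.514j
Source currents: i(V1)=-10.18-0.8977j

-4.933-2.308j V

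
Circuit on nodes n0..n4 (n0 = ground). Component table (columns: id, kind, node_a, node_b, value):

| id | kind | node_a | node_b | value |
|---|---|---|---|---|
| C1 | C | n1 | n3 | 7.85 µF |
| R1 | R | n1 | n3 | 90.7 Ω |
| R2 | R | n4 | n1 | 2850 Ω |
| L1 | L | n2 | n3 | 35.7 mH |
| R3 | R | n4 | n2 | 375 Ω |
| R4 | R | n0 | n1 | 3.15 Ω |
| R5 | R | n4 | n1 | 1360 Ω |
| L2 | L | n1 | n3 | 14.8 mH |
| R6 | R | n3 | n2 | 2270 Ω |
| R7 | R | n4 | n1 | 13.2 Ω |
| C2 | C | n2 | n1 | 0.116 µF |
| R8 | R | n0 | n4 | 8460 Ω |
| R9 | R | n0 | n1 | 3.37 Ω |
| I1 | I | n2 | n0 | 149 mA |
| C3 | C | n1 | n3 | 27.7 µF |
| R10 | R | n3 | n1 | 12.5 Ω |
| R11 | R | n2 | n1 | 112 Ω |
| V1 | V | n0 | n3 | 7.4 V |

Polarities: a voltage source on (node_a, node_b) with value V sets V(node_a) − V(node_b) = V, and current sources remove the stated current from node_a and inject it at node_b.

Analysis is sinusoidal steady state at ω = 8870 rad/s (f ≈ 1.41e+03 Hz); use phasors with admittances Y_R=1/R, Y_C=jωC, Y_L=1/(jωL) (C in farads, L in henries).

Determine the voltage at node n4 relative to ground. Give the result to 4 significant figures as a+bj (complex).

-2.555-2.333j V

Apply KCL at each of the 4 non-ground nodes and solve the resulting linear system.
Node n1: branches {C1, R1, R2, R4, R5, L2, R7, C2, R9, C3, R10, R11} → V_1 = -2.159-2.315j
Node n2: branches {L1, R3, R6, C2, I1, R11} → V_2 = -14.09-2.970j
Node n3: branches {C1, R1, L1, L2, R6, C3, R10, V1} → V_3 = -7.400+0.000j
Node n4: branches {R2, R3, R5, R7, R8} → V_4 = -2.555-2.333j
Source currents: i(V1)=-1.177-1.422j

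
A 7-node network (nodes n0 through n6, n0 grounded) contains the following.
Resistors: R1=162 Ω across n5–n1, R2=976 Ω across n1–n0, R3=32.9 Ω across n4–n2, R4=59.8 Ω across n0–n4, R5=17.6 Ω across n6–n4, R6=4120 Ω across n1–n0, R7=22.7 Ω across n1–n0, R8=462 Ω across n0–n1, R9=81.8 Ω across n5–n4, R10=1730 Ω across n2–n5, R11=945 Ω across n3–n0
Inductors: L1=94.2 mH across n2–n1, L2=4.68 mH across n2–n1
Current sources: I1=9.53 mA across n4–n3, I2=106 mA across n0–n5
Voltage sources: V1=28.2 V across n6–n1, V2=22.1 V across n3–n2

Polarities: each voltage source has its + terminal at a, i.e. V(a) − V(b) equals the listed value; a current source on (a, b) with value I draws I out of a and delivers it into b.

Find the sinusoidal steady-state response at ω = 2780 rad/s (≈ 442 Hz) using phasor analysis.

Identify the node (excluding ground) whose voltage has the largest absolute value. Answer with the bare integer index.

6

Element admittances at ω=2780 rad/s:
  Y(R1) = 0.006173+0.000j S between n5,n1
  Y(L1) = 0.000-0.003819j S between n2,n1
  I1: injects 0.00953 A into n3 (from n4)
  I2: injects 0.106 A into n5 (from n0)
  Y(R2) = 0.001025+0.000j S between n1,n0
  Y(R3) = 0.03040+0.000j S between n4,n2
  Y(R4) = 0.01672+0.000j S between n0,n4
  Y(L2) = 0.000-0.07686j S between n2,n1
  Y(R5) = 0.05682+0.000j S between n6,n4
  Y(R6) = 0.0002427+0.000j S between n1,n0
  Y(R7) = 0.04405+0.000j S between n1,n0
  Y(R8) = 0.002165+0.000j S between n0,n1
  Y(R9) = 0.01222+0.000j S between n5,n4
  Y(R10) = 0.0005780+0.000j S between n2,n5
  Y(R11) = 0.001058+0.000j S between n3,n0
  V1: constraint V(n6)−V(n1) = 28.2
  V2: constraint V(n3)−V(n2) = 22.1
Assemble and solve the 8×8 MNA system:
  V(n1)=-2.917-0.5081j  V(n2)=-1.373+4.974j  V(n3)=20.73+4.974j  V(n4)=13.31+1.128j  V(n5)=13.17+0.7130j  V(n6)=25.28-0.5081j
  i(V1)=-0.6802+0.09297j  i(V2)=-0.01240-0.005264j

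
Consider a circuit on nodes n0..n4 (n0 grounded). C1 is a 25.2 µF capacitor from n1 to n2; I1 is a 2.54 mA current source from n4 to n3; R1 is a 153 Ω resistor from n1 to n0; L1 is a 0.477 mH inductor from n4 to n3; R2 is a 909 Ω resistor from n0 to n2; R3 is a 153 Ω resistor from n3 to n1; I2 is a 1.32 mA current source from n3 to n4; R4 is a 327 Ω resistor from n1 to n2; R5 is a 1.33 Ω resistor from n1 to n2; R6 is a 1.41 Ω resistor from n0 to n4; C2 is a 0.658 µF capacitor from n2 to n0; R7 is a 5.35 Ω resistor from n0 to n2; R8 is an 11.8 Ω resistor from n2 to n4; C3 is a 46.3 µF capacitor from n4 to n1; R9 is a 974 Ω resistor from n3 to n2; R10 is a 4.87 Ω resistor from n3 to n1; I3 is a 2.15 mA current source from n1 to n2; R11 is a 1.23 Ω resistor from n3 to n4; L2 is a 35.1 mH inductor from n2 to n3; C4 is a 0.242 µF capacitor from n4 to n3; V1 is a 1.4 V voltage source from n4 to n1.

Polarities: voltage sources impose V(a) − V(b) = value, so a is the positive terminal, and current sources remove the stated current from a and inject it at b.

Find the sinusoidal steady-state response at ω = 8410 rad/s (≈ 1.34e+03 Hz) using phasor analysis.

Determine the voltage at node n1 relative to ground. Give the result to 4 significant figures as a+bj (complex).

-1.165+0.01914j V

Element admittances at ω=8410 rad/s:
  Y(C1) = 0.000+0.2119j S between n1,n2
  I1: injects 0.00254 A into n3 (from n4)
  Y(R1) = 0.006536+0.000j S between n1,n0
  Y(L1) = 0.000-0.2493j S between n4,n3
  Y(R2) = 0.001100+0.000j S between n0,n2
  Y(R3) = 0.006536+0.000j S between n3,n1
  I2: injects 0.00132 A into n4 (from n3)
  Y(R4) = 0.003058+0.000j S between n1,n2
  Y(R5) = 0.7519+0.000j S between n1,n2
  Y(R6) = 0.7092+0.000j S between n0,n4
  Y(C2) = 0.000+0.005534j S between n2,n0
  Y(R7) = 0.1869+0.000j S between n0,n2
  Y(R8) = 0.08475+0.000j S between n2,n4
  Y(C3) = 0.000+0.3894j S between n4,n1
  Y(R9) = 0.001027+0.000j S between n3,n2
  Y(R10) = 0.2053+0.000j S between n3,n1
  I3: injects 0.00215 A into n2 (from n1)
  Y(R11) = 0.8130+0.000j S between n3,n4
  Y(L2) = 0.000-0.003388j S between n2,n3
  Y(C4) = 0.000+0.002035j S between n4,n3
  V1: constraint V(n4)−V(n1) = 1.4
Assemble and solve the 5×5 MNA system:
  V(n1)=-1.165+0.01914j  V(n2)=-0.8476-0.04791j  V(n3)=-0.03872-0.04423j  V(n4)=0.2351+0.01914j
  i(V1)=-0.4979-0.5482j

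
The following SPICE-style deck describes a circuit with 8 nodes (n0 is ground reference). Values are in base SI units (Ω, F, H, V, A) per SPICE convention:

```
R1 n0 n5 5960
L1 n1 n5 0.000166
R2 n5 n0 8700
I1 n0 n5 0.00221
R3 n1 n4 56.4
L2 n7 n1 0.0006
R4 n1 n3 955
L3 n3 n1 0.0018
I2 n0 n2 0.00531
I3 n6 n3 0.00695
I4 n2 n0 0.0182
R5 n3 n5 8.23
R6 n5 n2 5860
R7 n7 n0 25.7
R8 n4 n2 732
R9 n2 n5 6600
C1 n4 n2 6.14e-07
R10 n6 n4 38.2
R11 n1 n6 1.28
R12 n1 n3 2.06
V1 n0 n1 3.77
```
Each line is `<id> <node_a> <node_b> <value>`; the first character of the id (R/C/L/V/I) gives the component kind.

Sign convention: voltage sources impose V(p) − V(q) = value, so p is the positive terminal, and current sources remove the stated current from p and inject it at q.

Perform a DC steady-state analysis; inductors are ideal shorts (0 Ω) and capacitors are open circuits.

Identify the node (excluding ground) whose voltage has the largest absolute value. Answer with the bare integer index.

2

Element admittances at DC:
  Y(R1) = 0.0001678 S between n0,n5
  L1: short n1↔n5 (DC inductor)
  Y(R2) = 0.0001149 S between n5,n0
  I1: injects 0.00221 A into n5 (from n0)
  Y(R3) = 0.01773 S between n1,n4
  L2: short n7↔n1 (DC inductor)
  Y(R4) = 0.001047 S between n1,n3
  L3: short n3↔n1 (DC inductor)
  I2: injects 0.00531 A into n2 (from n0)
  I3: injects 0.00695 A into n3 (from n6)
  I4: injects 0.0182 A into n0 (from n2)
  Y(R5) = 0.1215 S between n3,n5
  Y(R6) = 0.0001706 S between n5,n2
  Y(R7) = 0.03891 S between n7,n0
  Y(R8) = 0.001366 S between n4,n2
  Y(R9) = 0.0001515 S between n2,n5
  Y(C1) = 0.000 S between n4,n2
  Y(R10) = 0.02618 S between n6,n4
  Y(R11) = 0.7812 S between n1,n6
  Y(R12) = 0.4854 S between n1,n3
  V1: constraint V(n0)−V(n1) = 3.77
Assemble and solve the 11×11 MNA system:
  V(n1)=-3.770  V(n2)=-11.60  V(n3)=-3.770  V(n4)=-4.016  V(n5)=-3.770  V(n6)=-3.787  V(n7)=-3.770
  i(L1)=-0.0007521  i(L2)=0.1467  i(L3)=0.006950  i(V1)=-0.1371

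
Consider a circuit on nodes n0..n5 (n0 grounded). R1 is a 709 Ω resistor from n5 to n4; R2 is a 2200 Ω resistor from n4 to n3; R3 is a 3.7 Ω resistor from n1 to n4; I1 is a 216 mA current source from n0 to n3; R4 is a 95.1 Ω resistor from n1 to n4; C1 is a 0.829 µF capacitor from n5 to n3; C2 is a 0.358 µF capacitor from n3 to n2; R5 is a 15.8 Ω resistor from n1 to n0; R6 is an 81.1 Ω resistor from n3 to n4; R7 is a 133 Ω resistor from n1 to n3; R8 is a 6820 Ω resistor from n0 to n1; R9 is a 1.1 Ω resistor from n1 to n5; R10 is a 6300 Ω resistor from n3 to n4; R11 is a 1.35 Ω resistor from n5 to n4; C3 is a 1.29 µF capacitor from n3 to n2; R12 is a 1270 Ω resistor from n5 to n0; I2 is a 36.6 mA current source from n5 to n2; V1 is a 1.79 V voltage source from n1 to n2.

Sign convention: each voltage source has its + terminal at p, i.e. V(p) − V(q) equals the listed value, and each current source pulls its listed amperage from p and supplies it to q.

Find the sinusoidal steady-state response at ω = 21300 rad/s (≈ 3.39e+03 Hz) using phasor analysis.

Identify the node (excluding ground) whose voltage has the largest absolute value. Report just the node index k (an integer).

MNA unknowns: 5 node voltages V₁..V_5 plus 1 source current (V1)
R1: Y=0.001410+0.000j on G[5,4]
R2: Y=0.0004545+0.000j on G[4,3]
R3: Y=0.2703+0.000j on G[1,4]
I1: z[0]−=0.216, z[3]+=0.216
R4: Y=0.01052+0.000j on G[1,4]
C1: Y=0.000+0.01766j on G[5,3]
C2: Y=0.000+0.007625j on G[3,2]
R5: Y=0.06329+0.000j on G[1,0]
R6: Y=0.01233+0.000j on G[3,4]
R7: Y=0.007519+0.000j on G[1,3]
R8: Y=0.0001466+0.000j on G[0,1]
R9: Y=0.9091+0.000j on G[1,5]
R10: Y=0.0001587+0.000j on G[3,4]
R11: Y=0.7407+0.000j on G[5,4]
C3: Y=0.000+0.02748j on G[3,2]
R12: Y=0.0007874+0.000j on G[5,0]
I2: z[5]−=0.0366, z[2]+=0.0366
V1: row V1−V2=1.79, i_V1 at 1,2
solve → V1=3.363+0.0003428j, V2=1.573+0.0003428j, V3=3.707-3.976j, V4=3.389-0.06938j, V5=3.393-0.02762j
aux → i_V1=-0.1762-0.07491j

3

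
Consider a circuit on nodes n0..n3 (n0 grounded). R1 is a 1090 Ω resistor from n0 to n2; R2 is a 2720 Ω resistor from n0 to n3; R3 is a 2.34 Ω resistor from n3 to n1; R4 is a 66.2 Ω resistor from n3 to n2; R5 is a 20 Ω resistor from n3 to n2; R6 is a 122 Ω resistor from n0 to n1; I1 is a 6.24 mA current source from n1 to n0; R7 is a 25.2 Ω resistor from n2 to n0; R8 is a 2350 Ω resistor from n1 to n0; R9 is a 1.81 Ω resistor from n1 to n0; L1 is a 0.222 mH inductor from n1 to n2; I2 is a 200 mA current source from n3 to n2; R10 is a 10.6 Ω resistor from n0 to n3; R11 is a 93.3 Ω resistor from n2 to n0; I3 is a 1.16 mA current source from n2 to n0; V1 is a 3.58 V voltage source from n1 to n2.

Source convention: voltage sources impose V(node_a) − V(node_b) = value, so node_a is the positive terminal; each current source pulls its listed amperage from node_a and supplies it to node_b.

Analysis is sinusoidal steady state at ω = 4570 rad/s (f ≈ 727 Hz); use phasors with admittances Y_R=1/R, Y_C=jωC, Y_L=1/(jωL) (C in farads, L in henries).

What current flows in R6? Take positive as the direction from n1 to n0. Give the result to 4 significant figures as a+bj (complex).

Element admittances at ω=4570 rad/s:
  Y(R1) = 0.0009174+0.000j S between n0,n2
  Y(R2) = 0.0003676+0.000j S between n0,n3
  Y(R3) = 0.4274+0.000j S between n3,n1
  Y(R4) = 0.01511+0.000j S between n3,n2
  Y(R5) = 0.05000+0.000j S between n3,n2
  Y(R6) = 0.008197+0.000j S between n0,n1
  I1: injects 0.00624 A into n0 (from n1)
  Y(R7) = 0.03968+0.000j S between n2,n0
  Y(R8) = 0.0004255+0.000j S between n1,n0
  Y(R9) = 0.5525+0.000j S between n1,n0
  Y(L1) = 0.000-0.9857j S between n1,n2
  I2: injects 0.2 A into n2 (from n3)
  Y(R10) = 0.09434+0.000j S between n0,n3
  Y(R11) = 0.01072+0.000j S between n2,n0
  I3: injects 0.00116 A into n0 (from n2)
  V1: constraint V(n1)−V(n2) = 3.58
Assemble and solve the 4×4 MNA system:
  V(n1)=0.3558+0.000j  V(n2)=-3.224+0.000j  V(n3)=-0.4392+0.000j
  i(V1)=-0.5456+3.529j

0.002917+0.000j A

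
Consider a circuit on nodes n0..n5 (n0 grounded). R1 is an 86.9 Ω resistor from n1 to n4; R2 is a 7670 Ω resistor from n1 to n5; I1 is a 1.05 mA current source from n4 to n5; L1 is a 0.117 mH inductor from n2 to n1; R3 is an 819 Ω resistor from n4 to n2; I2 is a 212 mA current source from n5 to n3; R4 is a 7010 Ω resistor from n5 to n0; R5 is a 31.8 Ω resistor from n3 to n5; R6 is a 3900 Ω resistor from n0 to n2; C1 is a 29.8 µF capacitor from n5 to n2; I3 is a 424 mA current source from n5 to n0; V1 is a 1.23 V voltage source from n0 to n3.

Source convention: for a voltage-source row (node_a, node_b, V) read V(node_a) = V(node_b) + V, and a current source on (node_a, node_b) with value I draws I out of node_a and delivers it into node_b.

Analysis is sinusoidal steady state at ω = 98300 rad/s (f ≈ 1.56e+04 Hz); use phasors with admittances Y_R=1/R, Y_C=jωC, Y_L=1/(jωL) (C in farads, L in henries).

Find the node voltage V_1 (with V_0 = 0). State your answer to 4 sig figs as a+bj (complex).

-21.19-0.01240j V

Element admittances at ω=98300 rad/s:
  Y(R1) = 0.01151+0.000j S between n1,n4
  Y(R2) = 0.0001304+0.000j S between n1,n5
  I1: injects 0.00105 A into n5 (from n4)
  Y(L1) = 0.000-0.08695j S between n2,n1
  Y(R3) = 0.001221+0.000j S between n4,n2
  I2: injects 0.212 A into n3 (from n5)
  Y(R4) = 0.0001427+0.000j S between n5,n0
  Y(R5) = 0.03145+0.000j S between n3,n5
  Y(R6) = 0.0002564+0.000j S between n0,n2
  Y(C1) = 0.000+2.929j S between n5,n2
  I3: injects 0.424 A into n0 (from n5)
  V1: constraint V(n0)−V(n3) = 1.23
Assemble and solve the 6×6 MNA system:
  V(n1)=-21.19-0.01240j  V(n2)=-21.19-0.001484j  V(n3)=-1.230+0.000j  V(n4)=-21.27-0.01135j  V(n5)=-21.19+1.205e-05j
  i(V1)=0.4155-3.788e-07j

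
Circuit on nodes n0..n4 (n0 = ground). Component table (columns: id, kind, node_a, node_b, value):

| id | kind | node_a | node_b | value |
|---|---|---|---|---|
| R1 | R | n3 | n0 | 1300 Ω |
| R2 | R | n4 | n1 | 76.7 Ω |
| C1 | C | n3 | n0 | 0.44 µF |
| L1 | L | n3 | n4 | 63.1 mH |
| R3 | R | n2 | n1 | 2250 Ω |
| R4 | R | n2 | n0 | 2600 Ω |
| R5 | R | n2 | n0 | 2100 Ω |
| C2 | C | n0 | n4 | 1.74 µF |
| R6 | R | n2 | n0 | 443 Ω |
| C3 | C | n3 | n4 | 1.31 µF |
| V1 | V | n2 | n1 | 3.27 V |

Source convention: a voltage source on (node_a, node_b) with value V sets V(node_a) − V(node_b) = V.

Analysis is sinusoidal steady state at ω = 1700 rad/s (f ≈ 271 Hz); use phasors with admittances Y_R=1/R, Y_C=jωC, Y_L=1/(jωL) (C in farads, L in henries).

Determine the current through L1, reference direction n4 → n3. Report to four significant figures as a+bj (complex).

Element admittances at ω=1700 rad/s:
  Y(R1) = 0.0007692+0.000j S between n3,n0
  Y(R2) = 0.01304+0.000j S between n4,n1
  Y(C1) = 0.000+0.0007480j S between n3,n0
  Y(L1) = 0.000-0.009322j S between n3,n4
  Y(R3) = 0.0004444+0.000j S between n2,n1
  Y(R4) = 0.0003846+0.000j S between n2,n0
  Y(R5) = 0.0004762+0.000j S between n2,n0
  Y(C2) = 0.000+0.002958j S between n0,n4
  Y(R6) = 0.002257+0.000j S between n2,n0
  Y(C3) = 0.000+0.002227j S between n3,n4
  V1: constraint V(n2)−V(n1) = 3.27
Assemble and solve the 5×5 MNA system:
  V(n1)=-1.532+0.9568j  V(n2)=1.738+0.9568j  V(n3)=-1.071+1.455j  V(n4)=-1.116+1.186j
  i(V1)=-0.006873-0.002984j

-0.002513+0.0004179j A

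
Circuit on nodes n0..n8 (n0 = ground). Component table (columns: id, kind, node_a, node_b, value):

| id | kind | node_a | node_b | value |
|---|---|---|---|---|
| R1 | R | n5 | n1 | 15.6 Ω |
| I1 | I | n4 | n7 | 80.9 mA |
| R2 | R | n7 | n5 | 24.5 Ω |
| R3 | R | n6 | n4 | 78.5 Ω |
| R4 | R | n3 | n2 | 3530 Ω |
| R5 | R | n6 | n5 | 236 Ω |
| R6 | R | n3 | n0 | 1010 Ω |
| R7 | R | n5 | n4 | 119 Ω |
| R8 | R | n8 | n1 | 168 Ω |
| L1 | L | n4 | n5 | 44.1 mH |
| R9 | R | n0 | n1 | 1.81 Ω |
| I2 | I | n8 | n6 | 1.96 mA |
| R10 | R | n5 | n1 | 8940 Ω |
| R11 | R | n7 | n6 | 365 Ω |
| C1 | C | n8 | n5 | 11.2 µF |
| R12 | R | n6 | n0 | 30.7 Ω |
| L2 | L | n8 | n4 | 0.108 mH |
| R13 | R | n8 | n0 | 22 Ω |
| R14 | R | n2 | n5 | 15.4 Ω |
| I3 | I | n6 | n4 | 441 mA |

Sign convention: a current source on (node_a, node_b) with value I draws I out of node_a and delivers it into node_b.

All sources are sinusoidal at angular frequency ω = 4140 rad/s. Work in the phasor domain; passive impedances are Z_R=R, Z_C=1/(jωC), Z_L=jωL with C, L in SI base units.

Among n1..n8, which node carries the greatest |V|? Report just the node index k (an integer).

6

MNA unknowns: 8 node voltages V₁..V_8
R1: Y=0.06410+0.000j on G[5,1]
I1: z[4]−=0.0809, z[7]+=0.0809
R2: Y=0.04082+0.000j on G[7,5]
R3: Y=0.01274+0.000j on G[6,4]
R4: Y=0.0002833+0.000j on G[3,2]
R5: Y=0.004237+0.000j on G[6,5]
R6: Y=0.0009901+0.000j on G[3,0]
R7: Y=0.008403+0.000j on G[5,4]
R8: Y=0.005952+0.000j on G[8,1]
L1: Y=0.000-0.005477j on G[4,5]
R9: Y=0.5525+0.000j on G[0,1]
I2: z[8]−=0.00196, z[6]+=0.00196
R10: Y=0.0001119+0.000j on G[5,1]
R11: Y=0.002740+0.000j on G[7,6]
C1: Y=0.000+0.04637j on G[8,5]
R12: Y=0.03257+0.000j on G[6,0]
L2: Y=0.000-2.237j on G[8,4]
R13: Y=0.04545+0.000j on G[8,0]
R14: Y=0.06494+0.000j on G[2,5]
I3: z[6]−=0.441, z[4]+=0.441
solve → V1=0.1890+0.06669j, V2=1.550+0.7151j, V3=0.3448+0.1591j, V4=2.982-0.6648j, V5=1.555+0.7175j, V6=-7.395-0.06881j, V7=2.849+0.6681j, V8=2.994-0.7647j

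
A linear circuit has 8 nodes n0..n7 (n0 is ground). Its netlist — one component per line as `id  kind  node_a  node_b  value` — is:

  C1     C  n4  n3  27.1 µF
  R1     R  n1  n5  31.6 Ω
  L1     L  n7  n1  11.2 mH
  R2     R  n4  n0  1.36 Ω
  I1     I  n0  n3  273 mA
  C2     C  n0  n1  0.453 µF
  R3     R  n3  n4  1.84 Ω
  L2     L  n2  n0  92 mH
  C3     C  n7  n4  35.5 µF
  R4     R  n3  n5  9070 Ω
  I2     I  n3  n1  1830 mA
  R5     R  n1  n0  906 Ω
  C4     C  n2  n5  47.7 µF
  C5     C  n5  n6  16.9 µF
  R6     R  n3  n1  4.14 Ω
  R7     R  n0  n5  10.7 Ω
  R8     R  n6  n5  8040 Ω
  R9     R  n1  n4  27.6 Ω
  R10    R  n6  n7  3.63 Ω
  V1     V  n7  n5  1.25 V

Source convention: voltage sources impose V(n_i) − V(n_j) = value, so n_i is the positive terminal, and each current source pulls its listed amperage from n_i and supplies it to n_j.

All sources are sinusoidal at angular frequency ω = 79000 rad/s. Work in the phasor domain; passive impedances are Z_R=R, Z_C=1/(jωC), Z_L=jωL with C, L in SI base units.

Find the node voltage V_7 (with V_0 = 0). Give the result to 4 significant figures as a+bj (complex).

Apply KCL at each of the 7 non-ground nodes and solve the resulting linear system.
Node n1: branches {R1, L1, C2, I2, R5, R6, R9} → V_1 = 6.016-0.8815j
Node n2: branches {L2, C4} → V_2 = -0.8226-0.3514j
Node n3: branches {C1, I1, R3, R4, I2, R6} → V_3 = 0.3297-0.1851j
Node n4: branches {C1, R2, R3, C3, R9} → V_4 = 0.4240-0.2470j
Node n5: branches {R1, R4, C4, C5, R7, R8, V1} → V_5 = -0.8226-0.3514j
Node n6: branches {C5, R8, R10} → V_6 = -0.7715-0.5988j
Node n7: branches {L1, C3, R10, V1} → V_7 = 0.4274-0.3514j
Source currents: i(V1)=-0.6237-0.08412j

0.4274-0.3514j V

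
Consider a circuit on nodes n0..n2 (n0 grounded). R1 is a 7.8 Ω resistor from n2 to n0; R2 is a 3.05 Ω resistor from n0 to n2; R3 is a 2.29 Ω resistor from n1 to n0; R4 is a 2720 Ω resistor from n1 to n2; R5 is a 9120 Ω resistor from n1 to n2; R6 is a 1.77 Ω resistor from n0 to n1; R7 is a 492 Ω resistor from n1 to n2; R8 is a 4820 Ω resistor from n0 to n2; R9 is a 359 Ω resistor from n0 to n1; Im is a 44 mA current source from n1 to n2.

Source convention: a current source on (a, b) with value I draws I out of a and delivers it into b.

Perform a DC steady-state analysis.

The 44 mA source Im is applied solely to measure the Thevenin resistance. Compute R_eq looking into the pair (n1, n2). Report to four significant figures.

R_eq = 3.162 Ω

MNA unknowns: 2 node voltages V₁..V_2
R1: Y=0.1282 on G[2,0]
R2: Y=0.3279 on G[0,2]
R3: Y=0.4367 on G[1,0]
R4: Y=0.0003676 on G[1,2]
R5: Y=0.0001096 on G[1,2]
R6: Y=0.5650 on G[0,1]
R7: Y=0.002033 on G[1,2]
R8: Y=0.0002075 on G[0,2]
R9: Y=0.002786 on G[0,1]
Im: z[1]−=0.044, z[2]+=0.044
solve → V1=-0.04346, V2=0.09567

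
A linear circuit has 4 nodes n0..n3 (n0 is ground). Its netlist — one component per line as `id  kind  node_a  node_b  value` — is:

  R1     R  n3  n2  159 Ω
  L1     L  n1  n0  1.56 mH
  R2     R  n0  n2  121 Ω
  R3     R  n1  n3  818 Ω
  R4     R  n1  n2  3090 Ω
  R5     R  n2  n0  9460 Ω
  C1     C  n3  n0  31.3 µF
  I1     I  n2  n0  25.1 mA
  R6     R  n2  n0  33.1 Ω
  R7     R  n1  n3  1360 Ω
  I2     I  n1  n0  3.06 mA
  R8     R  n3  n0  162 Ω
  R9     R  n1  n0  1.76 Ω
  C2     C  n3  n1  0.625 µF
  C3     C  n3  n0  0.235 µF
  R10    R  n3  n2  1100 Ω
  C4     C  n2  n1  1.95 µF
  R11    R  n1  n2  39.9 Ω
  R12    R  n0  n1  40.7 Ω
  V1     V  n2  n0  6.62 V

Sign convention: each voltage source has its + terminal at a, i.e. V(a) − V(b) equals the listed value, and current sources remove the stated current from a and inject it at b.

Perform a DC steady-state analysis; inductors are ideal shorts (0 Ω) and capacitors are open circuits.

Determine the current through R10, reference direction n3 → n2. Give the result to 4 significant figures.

Element admittances at DC:
  Y(R1) = 0.006289 S between n3,n2
  L1: short n1↔n0 (DC inductor)
  Y(R2) = 0.008264 S between n0,n2
  Y(R3) = 0.001222 S between n1,n3
  Y(R4) = 0.0003236 S between n1,n2
  Y(R5) = 0.0001057 S between n2,n0
  Y(C1) = 0.000 S between n3,n0
  I1: injects 0.0251 A into n0 (from n2)
  Y(R6) = 0.03021 S between n2,n0
  Y(R7) = 0.0007353 S between n1,n3
  I2: injects 0.00306 A into n0 (from n1)
  Y(R8) = 0.006173 S between n3,n0
  Y(R9) = 0.5682 S between n1,n0
  Y(C2) = 0.000 S between n3,n1
  Y(C3) = 0.000 S between n3,n0
  Y(R10) = 0.0009091 S between n3,n2
  Y(C4) = 0.000 S between n2,n1
  Y(R11) = 0.02506 S between n1,n2
  Y(R12) = 0.02457 S between n0,n1
  V1: constraint V(n2)−V(n0) = 6.62
Assemble and solve the 5×5 MNA system:
  V(n1)=0.000  V(n2)=6.620  V(n3)=3.109
  i(L1)=0.1711  i(V1)=-0.4738

-0.003192 A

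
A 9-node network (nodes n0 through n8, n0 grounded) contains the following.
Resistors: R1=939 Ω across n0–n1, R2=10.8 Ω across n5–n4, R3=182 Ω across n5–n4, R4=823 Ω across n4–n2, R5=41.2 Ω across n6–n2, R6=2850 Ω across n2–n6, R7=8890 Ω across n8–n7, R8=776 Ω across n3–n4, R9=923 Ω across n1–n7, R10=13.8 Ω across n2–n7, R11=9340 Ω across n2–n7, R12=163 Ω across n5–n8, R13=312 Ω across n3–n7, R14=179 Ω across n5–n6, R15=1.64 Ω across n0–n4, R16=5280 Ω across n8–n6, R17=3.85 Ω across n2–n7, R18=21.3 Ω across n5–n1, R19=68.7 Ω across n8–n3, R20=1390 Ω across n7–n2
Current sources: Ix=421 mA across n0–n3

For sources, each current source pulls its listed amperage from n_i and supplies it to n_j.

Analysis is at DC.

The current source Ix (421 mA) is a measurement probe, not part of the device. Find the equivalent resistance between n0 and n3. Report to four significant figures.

Apply KCL at each of the 8 non-ground nodes and solve the resulting linear system.
Node n1: branches {R1, R9, R18} → V_1 = 4.234
Node n2: branches {R4, R5, R6, R10, R11, R17, R20} → V_2 = 20.94
Node n3: branches {R8, R13, R19, Ix} → V_3 = 57.02
Node n4: branches {R2, R3, R4, R8, R15} → V_4 = 0.6830
Node n5: branches {R2, R3, R12, R14, R18} → V_5 = 3.938
Node n6: branches {R5, R6, R14, R16} → V_6 = 17.94
Node n7: branches {R7, R9, R10, R11, R13, R17, R20} → V_7 = 21.24
Node n8: branches {R7, R12, R16, R19} → V_8 = 40.96

R_eq = 135.4 Ω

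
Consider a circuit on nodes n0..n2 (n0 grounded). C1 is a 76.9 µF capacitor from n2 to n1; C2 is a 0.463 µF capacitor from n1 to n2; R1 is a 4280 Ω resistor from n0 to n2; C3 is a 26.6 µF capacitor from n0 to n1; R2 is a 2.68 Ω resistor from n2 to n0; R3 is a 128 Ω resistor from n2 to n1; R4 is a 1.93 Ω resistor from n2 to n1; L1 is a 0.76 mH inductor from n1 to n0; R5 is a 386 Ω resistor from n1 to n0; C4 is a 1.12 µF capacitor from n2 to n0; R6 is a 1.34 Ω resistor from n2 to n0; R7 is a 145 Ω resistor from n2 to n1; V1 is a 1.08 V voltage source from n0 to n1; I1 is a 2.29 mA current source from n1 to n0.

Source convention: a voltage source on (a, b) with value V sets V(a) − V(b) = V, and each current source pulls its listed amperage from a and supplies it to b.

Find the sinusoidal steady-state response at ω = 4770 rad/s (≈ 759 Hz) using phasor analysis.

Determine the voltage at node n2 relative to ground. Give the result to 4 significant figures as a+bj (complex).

Apply KCL at each of the 2 non-ground nodes and solve the resulting linear system.
Node n1: branches {C1, C2, C3, R3, R4, L1, R5, R7, V1, I1} → V_1 = -1.080+0.000j
Node n2: branches {C1, C2, R1, R2, R3, R4, C4, R6, R7} → V_2 = -0.3832-0.1544j
Source currents: i(V1)=-0.4287-0.01399j

-0.3832-0.1544j V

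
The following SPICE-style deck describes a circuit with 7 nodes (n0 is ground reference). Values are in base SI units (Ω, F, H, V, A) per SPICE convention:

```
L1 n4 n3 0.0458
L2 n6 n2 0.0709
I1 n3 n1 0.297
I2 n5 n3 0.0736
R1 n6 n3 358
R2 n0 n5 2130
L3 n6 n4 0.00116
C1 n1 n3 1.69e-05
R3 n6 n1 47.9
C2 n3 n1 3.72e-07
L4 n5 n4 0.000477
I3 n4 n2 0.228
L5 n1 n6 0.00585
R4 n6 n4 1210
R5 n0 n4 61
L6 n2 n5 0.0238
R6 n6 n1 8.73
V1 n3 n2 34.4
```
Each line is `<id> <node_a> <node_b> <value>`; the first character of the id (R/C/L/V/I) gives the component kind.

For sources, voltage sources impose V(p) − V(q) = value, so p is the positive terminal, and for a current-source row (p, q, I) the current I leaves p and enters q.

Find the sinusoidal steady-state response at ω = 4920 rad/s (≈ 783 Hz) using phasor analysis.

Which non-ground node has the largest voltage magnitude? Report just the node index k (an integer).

MNA unknowns: 6 node voltages V₁..V_6 plus 1 source current (V1)
L1: Y=0.000-0.004438j on G[4,3]
L2: Y=0.000-0.002867j on G[6,2]
I1: z[3]−=0.297, z[1]+=0.297
I2: z[5]−=0.0736, z[3]+=0.0736
R1: Y=0.002793+0.000j on G[6,3]
R2: Y=0.0004695+0.000j on G[0,5]
L3: Y=0.000-0.1752j on G[6,4]
C1: Y=0.000+0.08315j on G[1,3]
R3: Y=0.02088+0.000j on G[6,1]
C2: Y=0.000+0.001830j on G[3,1]
L4: Y=0.000-0.4261j on G[5,4]
I3: z[4]−=0.228, z[2]+=0.228
L5: Y=0.000-0.03474j on G[1,6]
R4: Y=0.0008264+0.000j on G[6,4]
R5: Y=0.01639+0.000j on G[0,4]
L6: Y=0.000-0.008540j on G[2,5]
R6: Y=0.1145+0.000j on G[6,1]
V1: row V3−V2=34.4, i_V1 at 3,2
solve → V1=4.564-0.3411j, V2=-34.36-0.6030j, V3=0.04056-0.6030j, V4=0.01881+0.005027j, V5=-0.6569-0.1755j, V6=1.669+1.755j
aux → i_V1=-0.2384+0.3911j

2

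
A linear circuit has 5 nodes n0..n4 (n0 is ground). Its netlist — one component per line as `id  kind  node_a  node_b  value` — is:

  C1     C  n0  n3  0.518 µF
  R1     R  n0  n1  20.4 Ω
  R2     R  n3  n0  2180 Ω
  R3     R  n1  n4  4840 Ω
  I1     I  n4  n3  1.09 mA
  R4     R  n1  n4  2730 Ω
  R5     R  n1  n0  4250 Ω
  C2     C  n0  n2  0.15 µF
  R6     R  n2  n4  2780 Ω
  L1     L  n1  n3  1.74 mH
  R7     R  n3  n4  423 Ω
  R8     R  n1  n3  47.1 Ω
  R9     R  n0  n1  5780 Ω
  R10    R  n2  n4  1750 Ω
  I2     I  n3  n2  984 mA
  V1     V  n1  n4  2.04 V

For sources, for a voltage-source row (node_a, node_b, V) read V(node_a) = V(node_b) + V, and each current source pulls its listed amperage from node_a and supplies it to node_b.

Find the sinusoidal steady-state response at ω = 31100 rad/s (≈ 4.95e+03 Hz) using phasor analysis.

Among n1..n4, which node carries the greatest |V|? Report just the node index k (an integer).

Element admittances at ω=31100 rad/s:
  Y(C1) = 0.000+0.01611j S between n0,n3
  Y(R1) = 0.04902+0.000j S between n0,n1
  Y(R2) = 0.0004587+0.000j S between n3,n0
  Y(R3) = 0.0002066+0.000j S between n1,n4
  I1: injects 0.00109 A into n3 (from n4)
  Y(R4) = 0.0003663+0.000j S between n1,n4
  Y(R5) = 0.0002353+0.000j S between n1,n0
  Y(C2) = 0.000+0.004665j S between n0,n2
  Y(R6) = 0.0003597+0.000j S between n2,n4
  Y(L1) = 0.000-0.01848j S between n1,n3
  Y(R7) = 0.002364+0.000j S between n3,n4
  Y(R8) = 0.02123+0.000j S between n1,n3
  Y(R9) = 0.0001730+0.000j S between n0,n1
  Y(R10) = 0.0005714+0.000j S between n2,n4
  I2: injects 0.984 A into n2 (from n3)
  V1: constraint V(n1)−V(n4) = 2.04
Assemble and solve the 5×5 MNA system:
  V(n1)=-13.06+11.17j  V(n2)=42.05-199.5j  V(n3)=-46.91+16.37j  V(n4)=-15.10+11.17j
  i(V1)=0.02189+0.1839j

2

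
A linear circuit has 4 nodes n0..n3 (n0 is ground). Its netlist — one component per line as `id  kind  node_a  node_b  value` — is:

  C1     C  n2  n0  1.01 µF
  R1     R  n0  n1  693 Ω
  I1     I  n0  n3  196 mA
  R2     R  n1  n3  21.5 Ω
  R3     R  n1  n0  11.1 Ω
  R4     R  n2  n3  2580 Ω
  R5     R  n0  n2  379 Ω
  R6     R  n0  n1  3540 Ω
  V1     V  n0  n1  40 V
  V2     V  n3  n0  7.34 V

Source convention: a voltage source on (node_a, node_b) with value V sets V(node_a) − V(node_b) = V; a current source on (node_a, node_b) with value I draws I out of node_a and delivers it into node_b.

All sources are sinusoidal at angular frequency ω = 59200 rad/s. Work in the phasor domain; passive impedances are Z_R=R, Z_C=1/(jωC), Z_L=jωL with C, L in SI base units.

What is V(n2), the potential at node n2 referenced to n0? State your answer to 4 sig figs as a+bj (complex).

Apply KCL at each of the 3 non-ground nodes and solve the resulting linear system.
Node n1: branches {R1, R2, R3, R6, V1} → V_1 = -40.00+0.000j
Node n2: branches {C1, R4, R5} → V_2 = 0.002402-0.04746j
Node n3: branches {I1, R2, R4, V2} → V_3 = 7.340+0.000j
Source currents: i(V1)=-5.874+0.000j, i(V2)=-2.009-1.840e-05j

0.002402-0.04746j V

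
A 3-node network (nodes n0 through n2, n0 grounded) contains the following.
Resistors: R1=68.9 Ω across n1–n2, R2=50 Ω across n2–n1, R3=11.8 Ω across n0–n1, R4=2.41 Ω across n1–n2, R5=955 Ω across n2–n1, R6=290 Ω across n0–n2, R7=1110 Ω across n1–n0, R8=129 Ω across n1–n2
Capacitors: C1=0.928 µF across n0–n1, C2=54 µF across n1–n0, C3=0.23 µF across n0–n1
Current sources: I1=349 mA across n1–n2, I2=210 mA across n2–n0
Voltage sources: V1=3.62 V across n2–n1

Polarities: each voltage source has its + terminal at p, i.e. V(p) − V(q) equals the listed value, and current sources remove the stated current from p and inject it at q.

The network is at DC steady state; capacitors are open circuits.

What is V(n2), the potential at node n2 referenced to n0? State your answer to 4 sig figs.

Element admittances at DC:
  Y(R1) = 0.01451 S between n1,n2
  Y(C1) = 0.000 S between n0,n1
  Y(C2) = 0.000 S between n1,n0
  Y(R2) = 0.02000 S between n2,n1
  Y(R3) = 0.08475 S between n0,n1
  Y(C3) = 0.000 S between n0,n1
  I1: injects 0.349 A into n2 (from n1)
  Y(R4) = 0.4149 S between n1,n2
  Y(R5) = 0.001047 S between n2,n1
  Y(R6) = 0.003448 S between n0,n2
  I2: injects 0.21 A into n0 (from n2)
  Y(R7) = 0.0009009 S between n1,n0
  Y(R8) = 0.007752 S between n1,n2
  V1: constraint V(n2)−V(n1) = 3.62
Assemble and solve the 3×3 MNA system:
  V(n1)=-2.497  V(n2)=1.123
  i(V1)=-1.524

1.123 V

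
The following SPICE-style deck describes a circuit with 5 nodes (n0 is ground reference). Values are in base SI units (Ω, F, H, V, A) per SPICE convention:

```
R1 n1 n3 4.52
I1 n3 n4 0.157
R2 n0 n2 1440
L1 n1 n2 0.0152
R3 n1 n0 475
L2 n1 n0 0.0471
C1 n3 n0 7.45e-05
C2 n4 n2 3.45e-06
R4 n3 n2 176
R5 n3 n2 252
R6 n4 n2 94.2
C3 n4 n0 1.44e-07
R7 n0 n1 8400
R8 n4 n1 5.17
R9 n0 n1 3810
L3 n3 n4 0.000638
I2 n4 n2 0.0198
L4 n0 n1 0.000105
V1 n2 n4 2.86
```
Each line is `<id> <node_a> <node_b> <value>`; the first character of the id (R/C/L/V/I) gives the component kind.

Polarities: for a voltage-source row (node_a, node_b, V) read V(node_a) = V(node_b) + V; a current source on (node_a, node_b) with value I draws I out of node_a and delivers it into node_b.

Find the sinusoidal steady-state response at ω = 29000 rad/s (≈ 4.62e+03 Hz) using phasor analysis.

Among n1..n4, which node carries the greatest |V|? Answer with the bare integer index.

2

MNA unknowns: 4 node voltages V₁..V_4 plus 1 source current (V1)
R1: Y=0.2212+0.000j on G[1,3]
I1: z[3]−=0.157, z[4]+=0.157
R2: Y=0.0006944+0.000j on G[0,2]
L1: Y=0.000-0.002269j on G[1,2]
R3: Y=0.002105+0.000j on G[1,0]
L2: Y=0.000-0.0007321j on G[1,0]
C1: Y=0.000+2.160j on G[3,0]
C2: Y=0.000+0.1001j on G[4,2]
R4: Y=0.005682+0.000j on G[3,2]
R5: Y=0.003968+0.000j on G[3,2]
R6: Y=0.01062+0.000j on G[4,2]
C3: Y=0.000+0.004176j on G[4,0]
R7: Y=0.0001190+0.000j on G[0,1]
R8: Y=0.1934+0.000j on G[4,1]
R9: Y=0.0002625+0.000j on G[0,1]
L3: Y=0.000-0.05405j on G[3,4]
I2: z[4]−=0.0198, z[2]+=0.0198
L4: Y=0.000-0.3284j on G[0,1]
V1: row V2−V4=2.86, i_V1 at 2,4
solve → V1=0.07568+0.2645j, V2=3.460+0.4349j, V3=0.009925+0.04066j, V4=0.6000+0.4349j
aux → i_V1=-0.04664-0.2826j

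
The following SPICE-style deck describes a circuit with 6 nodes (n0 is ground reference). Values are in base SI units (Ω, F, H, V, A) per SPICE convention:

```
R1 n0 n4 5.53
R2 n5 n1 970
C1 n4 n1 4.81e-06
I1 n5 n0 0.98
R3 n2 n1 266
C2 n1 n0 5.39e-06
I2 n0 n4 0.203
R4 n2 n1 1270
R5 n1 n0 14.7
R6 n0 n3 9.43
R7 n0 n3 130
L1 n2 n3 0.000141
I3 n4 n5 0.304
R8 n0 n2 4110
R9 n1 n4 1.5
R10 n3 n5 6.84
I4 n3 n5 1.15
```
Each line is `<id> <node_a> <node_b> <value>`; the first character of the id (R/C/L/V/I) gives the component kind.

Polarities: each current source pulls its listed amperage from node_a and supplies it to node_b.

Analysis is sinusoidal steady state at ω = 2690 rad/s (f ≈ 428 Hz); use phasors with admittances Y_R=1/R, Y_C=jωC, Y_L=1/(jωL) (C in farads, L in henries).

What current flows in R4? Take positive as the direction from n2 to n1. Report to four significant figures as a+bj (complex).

Apply KCL at each of the 5 non-ground nodes and solve the resulting linear system.
Node n1: branches {R2, C1, R3, C2, R4, R5, R9} → V_1 = -0.4976+0.03349j
Node n2: branches {R3, R4, L1, R8} → V_2 = -5.705+0.01069j
Node n3: branches {R6, R7, L1, R10, I4} → V_3 = -5.705+0.001180j
Node n4: branches {R1, C1, I2, I3, R9} → V_4 = -0.5107+0.02654j
Node n5: branches {R2, I1, I3, R10, I4} → V_5 = -2.450+0.001406j

-0.004101-1.795e-05j A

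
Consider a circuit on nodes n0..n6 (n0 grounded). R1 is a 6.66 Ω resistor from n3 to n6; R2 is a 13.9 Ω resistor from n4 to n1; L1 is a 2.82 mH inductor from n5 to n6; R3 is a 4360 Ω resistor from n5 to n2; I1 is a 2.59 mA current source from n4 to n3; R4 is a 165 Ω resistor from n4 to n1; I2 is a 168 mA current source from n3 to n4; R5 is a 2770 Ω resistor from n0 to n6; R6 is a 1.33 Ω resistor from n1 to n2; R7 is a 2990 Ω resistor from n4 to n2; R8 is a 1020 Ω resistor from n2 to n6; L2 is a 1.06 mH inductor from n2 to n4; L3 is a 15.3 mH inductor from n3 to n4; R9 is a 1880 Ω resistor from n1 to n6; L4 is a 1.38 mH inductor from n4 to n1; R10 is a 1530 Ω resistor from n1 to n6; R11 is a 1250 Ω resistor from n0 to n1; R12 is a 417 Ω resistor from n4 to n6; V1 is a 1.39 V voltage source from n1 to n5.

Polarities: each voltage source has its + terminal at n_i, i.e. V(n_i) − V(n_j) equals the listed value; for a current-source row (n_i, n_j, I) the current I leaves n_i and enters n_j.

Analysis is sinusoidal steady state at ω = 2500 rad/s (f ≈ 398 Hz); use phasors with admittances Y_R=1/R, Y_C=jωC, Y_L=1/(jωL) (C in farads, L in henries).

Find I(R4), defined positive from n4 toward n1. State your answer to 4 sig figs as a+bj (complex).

4.163e-06+0.001282j A

MNA unknowns: 6 node voltages V₁..V_6 plus 1 source current (V1)
R1: Y=0.1502+0.000j on G[3,6]
R2: Y=0.07194+0.000j on G[4,1]
L1: Y=0.000-0.1418j on G[5,6]
R3: Y=0.0002294+0.000j on G[5,2]
I1: z[4]−=0.00259, z[3]+=0.00259
R4: Y=0.006061+0.000j on G[4,1]
I2: z[3]−=0.168, z[4]+=0.168
R5: Y=0.0003610+0.000j on G[0,6]
R6: Y=0.7519+0.000j on G[1,2]
R7: Y=0.0003344+0.000j on G[4,2]
R8: Y=0.0009804+0.000j on G[2,6]
L2: Y=0.000-0.3774j on G[2,4]
L3: Y=0.000-0.02614j on G[3,4]
R9: Y=0.0005319+0.000j on G[1,6]
L4: Y=0.000-0.2899j on G[4,1]
R10: Y=0.0006536+0.000j on G[1,6]
R11: Y=0.0008000+0.000j on G[0,1]
R12: Y=0.002398+0.000j on G[4,6]
V1: row V1−V5=1.39, i_V1 at 1,5
solve → V1=0.3323+0.2700j, V2=0.4161+0.3106j, V3=-1.592-0.9335j, V4=0.3330+0.4816j, V5=-1.058+0.2700j, V6=-0.7363-0.5984j
aux → i_V1=0.1228+0.04558j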